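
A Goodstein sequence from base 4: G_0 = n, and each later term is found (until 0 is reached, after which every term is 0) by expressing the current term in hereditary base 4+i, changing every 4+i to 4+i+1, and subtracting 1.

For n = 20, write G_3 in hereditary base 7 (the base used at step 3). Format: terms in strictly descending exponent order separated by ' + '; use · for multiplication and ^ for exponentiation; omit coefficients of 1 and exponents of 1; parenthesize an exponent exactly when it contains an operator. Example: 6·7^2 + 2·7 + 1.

base 4: 20 = 4^2 + 4; at 5: 5^2 + 5 = 30; next = 29
base 5: 29 = 5^2 + 4; at 6: 6^2 + 4 = 40; next = 39
base 6: 39 = 6^2 + 3; at 7: 7^2 + 3 = 52; next = 51

7^2 + 2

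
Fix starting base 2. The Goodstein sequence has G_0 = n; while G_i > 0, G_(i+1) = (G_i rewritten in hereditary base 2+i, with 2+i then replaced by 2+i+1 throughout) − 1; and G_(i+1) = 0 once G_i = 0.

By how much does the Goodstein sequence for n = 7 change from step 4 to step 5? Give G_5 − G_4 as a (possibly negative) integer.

step 0: 7 = 2^2 + 2 + 1; sub 3 for 2: 3^3 + 3 + 1; = 31; G_1 = 31−1 = 30
step 1: 30 = 3^3 + 3; sub 4 for 3: 4^4 + 4; = 260; G_2 = 260−1 = 259
step 2: 259 = 4^4 + 3; sub 5 for 4: 5^5 + 3; = 3128; G_3 = 3128−1 = 3127
step 3: 3127 = 5^5 + 2; sub 6 for 5: 6^6 + 2; = 46658; G_4 = 46658−1 = 46657
step 4: 46657 = 6^6 + 1; sub 7 for 6: 7^7 + 1; = 823544; G_5 = 823544−1 = 823543

776886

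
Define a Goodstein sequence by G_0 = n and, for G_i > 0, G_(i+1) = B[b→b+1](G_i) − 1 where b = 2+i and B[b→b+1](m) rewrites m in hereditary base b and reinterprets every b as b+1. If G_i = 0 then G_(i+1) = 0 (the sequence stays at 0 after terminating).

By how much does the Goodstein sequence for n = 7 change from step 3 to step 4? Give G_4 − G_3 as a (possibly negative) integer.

43530

G_0=7  [base 2] 2^2 + 2 + 1  →[2↦3]→  3^3 + 3 + 1 = 31  −1 ⇒ G_1=30
G_1=30  [base 3] 3^3 + 3  →[3↦4]→  4^4 + 4 = 260  −1 ⇒ G_2=259
G_2=259  [base 4] 4^4 + 3  →[4↦5]→  5^5 + 3 = 3128  −1 ⇒ G_3=3127
G_3=3127  [base 5] 5^5 + 2  →[5↦6]→  6^6 + 2 = 46658  −1 ⇒ G_4=46657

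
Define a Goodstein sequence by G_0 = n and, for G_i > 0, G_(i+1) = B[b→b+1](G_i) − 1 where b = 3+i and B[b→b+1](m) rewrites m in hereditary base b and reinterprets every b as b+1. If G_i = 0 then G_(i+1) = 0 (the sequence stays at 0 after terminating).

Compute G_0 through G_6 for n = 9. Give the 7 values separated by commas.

9, 15, 17, 19, 21, 23, 24

i=0: 9 = 3^2 (b=3); 3→4: 4^2 = 16; 16−1 = 15
i=1: 15 = 3·4 + 3 (b=4); 4→5: 3·5 + 3 = 18; 18−1 = 17
i=2: 17 = 3·5 + 2 (b=5); 5→6: 3·6 + 2 = 20; 20−1 = 19
i=3: 19 = 3·6 + 1 (b=6); 6→7: 3·7 + 1 = 22; 22−1 = 21
i=4: 21 = 3·7 (b=7); 7→8: 3·8 = 24; 24−1 = 23
i=5: 23 = 2·8 + 7 (b=8); 8→9: 2·9 + 7 = 25; 25−1 = 24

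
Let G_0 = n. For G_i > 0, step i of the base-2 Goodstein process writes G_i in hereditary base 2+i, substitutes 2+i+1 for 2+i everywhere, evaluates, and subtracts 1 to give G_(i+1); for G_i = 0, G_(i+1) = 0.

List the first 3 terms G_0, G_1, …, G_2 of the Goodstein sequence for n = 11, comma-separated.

11, 84, 1027

[0] 11 ≡ 2^(2 + 1) + 2 + 1 (base 2). Lift 3: 85. −1: 84.
[1] 84 ≡ 3^(3 + 1) + 3 (base 3). Lift 4: 1028. −1: 1027.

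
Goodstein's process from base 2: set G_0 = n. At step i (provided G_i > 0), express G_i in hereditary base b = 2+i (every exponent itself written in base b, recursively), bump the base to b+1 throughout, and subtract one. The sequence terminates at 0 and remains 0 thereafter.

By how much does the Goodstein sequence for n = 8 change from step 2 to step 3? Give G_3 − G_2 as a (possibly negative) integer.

5757

[0] 8 ≡ 2^(2 + 1) (base 2). Lift 3: 81. −1: 80.
[1] 80 ≡ 2·3^3 + 2·3^2 + 2·3 + 2 (base 3). Lift 4: 554. −1: 553.
[2] 553 ≡ 2·4^4 + 2·4^2 + 2·4 + 1 (base 4). Lift 5: 6311. −1: 6310.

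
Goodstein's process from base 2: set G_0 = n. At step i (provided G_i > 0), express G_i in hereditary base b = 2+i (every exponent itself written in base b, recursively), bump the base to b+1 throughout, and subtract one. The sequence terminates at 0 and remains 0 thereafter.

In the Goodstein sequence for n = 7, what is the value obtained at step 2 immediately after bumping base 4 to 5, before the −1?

G_0=7  [base 2] 2^2 + 2 + 1  →[2↦3]→  3^3 + 3 + 1 = 31  −1 ⇒ G_1=30
G_1=30  [base 3] 3^3 + 3  →[3↦4]→  4^4 + 4 = 260  −1 ⇒ G_2=259
G_2=259  [base 4] 4^4 + 3  →[4↦5]→  5^5 + 3 = 3128  −1 ⇒ G_3=3127

3128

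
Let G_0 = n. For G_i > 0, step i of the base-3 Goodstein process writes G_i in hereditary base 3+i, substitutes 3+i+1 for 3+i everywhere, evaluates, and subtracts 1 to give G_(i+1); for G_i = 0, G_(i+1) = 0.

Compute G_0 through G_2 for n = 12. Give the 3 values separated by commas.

i=0: 12 = 3^2 + 3 (b=3); 3→4: 4^2 + 4 = 20; 20−1 = 19
i=1: 19 = 4^2 + 3 (b=4); 4→5: 5^2 + 3 = 28; 28−1 = 27

12, 19, 27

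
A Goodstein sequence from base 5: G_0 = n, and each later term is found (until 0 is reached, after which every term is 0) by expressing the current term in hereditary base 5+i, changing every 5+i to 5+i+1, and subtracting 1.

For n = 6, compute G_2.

6

[0] 6 ≡ 5 + 1 (base 5). Lift 6: 7. −1: 6.
[1] 6 ≡ 6 (base 6). Lift 7: 7. −1: 6.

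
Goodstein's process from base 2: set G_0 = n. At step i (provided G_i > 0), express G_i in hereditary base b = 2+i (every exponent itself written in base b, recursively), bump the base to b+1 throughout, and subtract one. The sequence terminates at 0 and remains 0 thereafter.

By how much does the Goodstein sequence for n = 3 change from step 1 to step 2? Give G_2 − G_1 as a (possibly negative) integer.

0

base 2: 3 = 2 + 1; at 3: 3 + 1 = 4; next = 3
base 3: 3 = 3; at 4: 4 = 4; next = 3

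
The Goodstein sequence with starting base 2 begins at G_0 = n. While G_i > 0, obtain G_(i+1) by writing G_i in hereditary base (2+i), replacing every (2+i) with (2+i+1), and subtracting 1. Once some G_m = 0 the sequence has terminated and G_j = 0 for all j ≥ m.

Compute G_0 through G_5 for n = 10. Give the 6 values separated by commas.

[0] 10 ≡ 2^(2 + 1) + 2 (base 2). Lift 3: 84. −1: 83.
[1] 83 ≡ 3^(3 + 1) + 2 (base 3). Lift 4: 1026. −1: 1025.
[2] 1025 ≡ 4^(4 + 1) + 1 (base 4). Lift 5: 15626. −1: 15625.
[3] 15625 ≡ 5^(5 + 1) (base 5). Lift 6: 279936. −1: 279935.
[4] 279935 ≡ 5·6^6 + 5·6^5 + 5·6^4 + 5·6^3 + 5·6^2 + 5·6 + 5 (base 6). Lift 7: 4215755. −1: 4215754.

10, 83, 1025, 15625, 279935, 4215754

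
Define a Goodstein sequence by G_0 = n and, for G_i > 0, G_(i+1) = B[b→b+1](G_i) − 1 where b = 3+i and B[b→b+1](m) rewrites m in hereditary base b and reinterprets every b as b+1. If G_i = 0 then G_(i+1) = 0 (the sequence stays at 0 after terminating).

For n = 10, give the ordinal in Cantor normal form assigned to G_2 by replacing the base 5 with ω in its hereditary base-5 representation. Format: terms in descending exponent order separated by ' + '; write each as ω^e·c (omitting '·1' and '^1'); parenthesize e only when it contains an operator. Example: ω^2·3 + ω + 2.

ω·4 + 4

step 0: 10 = 3^2 + 1; sub 4 for 3: 4^2 + 1; = 17; G_1 = 17−1 = 16
step 1: 16 = 4^2; sub 5 for 4: 5^2; = 25; G_2 = 25−1 = 24
step 2: 24 = 4·5 + 4; sub 6 for 5: 4·6 + 4; = 28; G_3 = 28−1 = 27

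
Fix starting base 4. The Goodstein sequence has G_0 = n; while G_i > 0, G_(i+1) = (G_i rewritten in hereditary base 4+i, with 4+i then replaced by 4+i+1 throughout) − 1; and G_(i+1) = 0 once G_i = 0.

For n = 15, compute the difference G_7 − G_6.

1

G_0 = 15. HB_4(15) = 3·4 + 3. Bump = 18. G_1 = 17.
G_1 = 17. HB_5(17) = 3·5 + 2. Bump = 20. G_2 = 19.
G_2 = 19. HB_6(19) = 3·6 + 1. Bump = 22. G_3 = 21.
G_3 = 21. HB_7(21) = 3·7. Bump = 24. G_4 = 23.
G_4 = 23. HB_8(23) = 2·8 + 7. Bump = 25. G_5 = 24.
G_5 = 24. HB_9(24) = 2·9 + 6. Bump = 26. G_6 = 25.
G_6 = 25. HB_10(25) = 2·10 + 5. Bump = 27. G_7 = 26.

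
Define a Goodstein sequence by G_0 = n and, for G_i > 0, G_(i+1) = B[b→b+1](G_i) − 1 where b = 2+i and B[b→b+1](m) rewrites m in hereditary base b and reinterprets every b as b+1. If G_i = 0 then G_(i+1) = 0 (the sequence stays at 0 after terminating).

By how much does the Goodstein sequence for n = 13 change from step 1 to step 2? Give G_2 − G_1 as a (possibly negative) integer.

1171

i=0: 13 = 2^(2 + 1) + 2^2 + 1 (b=2); 2→3: 3^(3 + 1) + 3^3 + 1 = 109; 109−1 = 108
i=1: 108 = 3^(3 + 1) + 3^3 (b=3); 3→4: 4^(4 + 1) + 4^4 = 1280; 1280−1 = 1279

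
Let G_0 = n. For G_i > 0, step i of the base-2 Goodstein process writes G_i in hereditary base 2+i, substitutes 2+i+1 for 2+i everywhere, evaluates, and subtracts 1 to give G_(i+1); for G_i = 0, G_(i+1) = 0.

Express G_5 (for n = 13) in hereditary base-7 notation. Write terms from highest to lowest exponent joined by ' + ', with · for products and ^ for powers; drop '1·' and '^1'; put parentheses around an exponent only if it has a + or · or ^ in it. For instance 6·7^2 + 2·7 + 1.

step 0: 13 = 2^(2 + 1) + 2^2 + 1; sub 3 for 2: 3^(3 + 1) + 3^3 + 1; = 109; G_1 = 109−1 = 108
step 1: 108 = 3^(3 + 1) + 3^3; sub 4 for 3: 4^(4 + 1) + 4^4; = 1280; G_2 = 1280−1 = 1279
step 2: 1279 = 4^(4 + 1) + 3·4^3 + 3·4^2 + 3·4 + 3; sub 5 for 4: 5^(5 + 1) + 3·5^3 + 3·5^2 + 3·5 + 3; = 16093; G_3 = 16093−1 = 16092
step 3: 16092 = 5^(5 + 1) + 3·5^3 + 3·5^2 + 3·5 + 2; sub 6 for 5: 6^(6 + 1) + 3·6^3 + 3·6^2 + 3·6 + 2; = 280712; G_4 = 280712−1 = 280711
step 4: 280711 = 6^(6 + 1) + 3·6^3 + 3·6^2 + 3·6 + 1; sub 7 for 6: 7^(7 + 1) + 3·7^3 + 3·7^2 + 3·7 + 1; = 5765999; G_5 = 5765999−1 = 5765998
step 5: 5765998 = 7^(7 + 1) + 3·7^3 + 3·7^2 + 3·7; sub 8 for 7: 8^(8 + 1) + 3·8^3 + 3·8^2 + 3·8; = 134219480; G_6 = 134219480−1 = 134219479

7^(7 + 1) + 3·7^3 + 3·7^2 + 3·7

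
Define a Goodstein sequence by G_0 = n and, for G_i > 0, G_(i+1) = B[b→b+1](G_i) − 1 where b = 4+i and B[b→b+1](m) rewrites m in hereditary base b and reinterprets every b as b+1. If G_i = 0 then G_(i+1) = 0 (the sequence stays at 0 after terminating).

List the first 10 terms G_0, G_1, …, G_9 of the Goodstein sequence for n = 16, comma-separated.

16, 24, 27, 30, 33, 36, 39, 41, 43, 45

G_0 = 16. HB_4(16) = 4^2. Bump = 25. G_1 = 24.
G_1 = 24. HB_5(24) = 4·5 + 4. Bump = 28. G_2 = 27.
G_2 = 27. HB_6(27) = 4·6 + 3. Bump = 31. G_3 = 30.
G_3 = 30. HB_7(30) = 4·7 + 2. Bump = 34. G_4 = 33.
G_4 = 33. HB_8(33) = 4·8 + 1. Bump = 37. G_5 = 36.
G_5 = 36. HB_9(36) = 4·9. Bump = 40. G_6 = 39.
G_6 = 39. HB_10(39) = 3·10 + 9. Bump = 42. G_7 = 41.
G_7 = 41. HB_11(41) = 3·11 + 8. Bump = 44. G_8 = 43.
G_8 = 43. HB_12(43) = 3·12 + 7. Bump = 46. G_9 = 45.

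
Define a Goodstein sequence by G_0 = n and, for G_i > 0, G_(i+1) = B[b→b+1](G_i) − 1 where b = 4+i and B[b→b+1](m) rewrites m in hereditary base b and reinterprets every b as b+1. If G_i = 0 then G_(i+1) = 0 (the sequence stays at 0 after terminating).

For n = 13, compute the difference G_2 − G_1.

2

step 0: 13 = 3·4 + 1; sub 5 for 4: 3·5 + 1; = 16; G_1 = 16−1 = 15
step 1: 15 = 3·5; sub 6 for 5: 3·6; = 18; G_2 = 18−1 = 17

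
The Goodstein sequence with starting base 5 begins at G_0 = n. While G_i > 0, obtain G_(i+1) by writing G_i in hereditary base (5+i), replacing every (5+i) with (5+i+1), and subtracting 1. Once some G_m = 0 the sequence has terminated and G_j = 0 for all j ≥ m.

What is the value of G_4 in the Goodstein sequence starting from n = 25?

i=0: 25 = 5^2 (b=5); 5→6: 6^2 = 36; 36−1 = 35
i=1: 35 = 5·6 + 5 (b=6); 6→7: 5·7 + 5 = 40; 40−1 = 39
i=2: 39 = 5·7 + 4 (b=7); 7→8: 5·8 + 4 = 44; 44−1 = 43
i=3: 43 = 5·8 + 3 (b=8); 8→9: 5·9 + 3 = 48; 48−1 = 47
i=4: 47 = 5·9 + 2 (b=9); 9→10: 5·10 + 2 = 52; 52−1 = 51

47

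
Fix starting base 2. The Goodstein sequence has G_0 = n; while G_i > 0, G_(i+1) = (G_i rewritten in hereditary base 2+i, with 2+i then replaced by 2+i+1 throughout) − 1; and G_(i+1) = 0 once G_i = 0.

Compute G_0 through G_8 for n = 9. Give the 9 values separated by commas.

9, 81, 1023, 9842, 140743, 2471826, 50333399, 1162263921, 30000003325

9 —HB2→ 2^(2 + 1) + 1 —bump→ 3^(3 + 1) + 1 = 82 —(−1)→ 81
81 —HB3→ 3^(3 + 1) —bump→ 4^(4 + 1) = 1024 —(−1)→ 1023
1023 —HB4→ 3·4^4 + 3·4^3 + 3·4^2 + 3·4 + 3 —bump→ 3·5^5 + 3·5^3 + 3·5^2 + 3·5 + 3 = 9843 —(−1)→ 9842
9842 —HB5→ 3·5^5 + 3·5^3 + 3·5^2 + 3·5 + 2 —bump→ 3·6^6 + 3·6^3 + 3·6^2 + 3·6 + 2 = 140744 —(−1)→ 140743
140743 —HB6→ 3·6^6 + 3·6^3 + 3·6^2 + 3·6 + 1 —bump→ 3·7^7 + 3·7^3 + 3·7^2 + 3·7 + 1 = 2471827 —(−1)→ 2471826
2471826 —HB7→ 3·7^7 + 3·7^3 + 3·7^2 + 3·7 —bump→ 3·8^8 + 3·8^3 + 3·8^2 + 3·8 = 50333400 —(−1)→ 50333399
50333399 —HB8→ 3·8^8 + 3·8^3 + 3·8^2 + 2·8 + 7 —bump→ 3·9^9 + 3·9^3 + 3·9^2 + 2·9 + 7 = 1162263922 —(−1)→ 1162263921
1162263921 —HB9→ 3·9^9 + 3·9^3 + 3·9^2 + 2·9 + 6 —bump→ 3·10^10 + 3·10^3 + 3·10^2 + 2·10 + 6 = 30000003326 —(−1)→ 30000003325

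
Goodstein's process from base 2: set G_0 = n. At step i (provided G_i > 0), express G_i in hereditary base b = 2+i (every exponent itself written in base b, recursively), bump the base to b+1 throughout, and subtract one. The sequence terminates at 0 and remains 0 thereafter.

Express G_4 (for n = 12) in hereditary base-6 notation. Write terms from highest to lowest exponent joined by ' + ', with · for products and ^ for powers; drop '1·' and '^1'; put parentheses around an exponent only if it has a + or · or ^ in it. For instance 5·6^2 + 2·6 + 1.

G_0 = 12. HB_2(12) = 2^(2 + 1) + 2^2. Bump = 108. G_1 = 107.
G_1 = 107. HB_3(107) = 3^(3 + 1) + 2·3^2 + 2·3 + 2. Bump = 1066. G_2 = 1065.
G_2 = 1065. HB_4(1065) = 4^(4 + 1) + 2·4^2 + 2·4 + 1. Bump = 15686. G_3 = 15685.
G_3 = 15685. HB_5(15685) = 5^(5 + 1) + 2·5^2 + 2·5. Bump = 280020. G_4 = 280019.
G_4 = 280019. HB_6(280019) = 6^(6 + 1) + 2·6^2 + 6 + 5. Bump = 5764911. G_5 = 5764910.

6^(6 + 1) + 2·6^2 + 6 + 5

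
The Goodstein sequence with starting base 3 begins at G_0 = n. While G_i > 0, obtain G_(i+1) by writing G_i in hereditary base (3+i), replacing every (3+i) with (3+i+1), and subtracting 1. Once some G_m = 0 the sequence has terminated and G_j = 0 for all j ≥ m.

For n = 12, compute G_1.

19

G_0 = 12. HB_3(12) = 3^2 + 3. Bump = 20. G_1 = 19.
G_1 = 19. HB_4(19) = 4^2 + 3. Bump = 28. G_2 = 27.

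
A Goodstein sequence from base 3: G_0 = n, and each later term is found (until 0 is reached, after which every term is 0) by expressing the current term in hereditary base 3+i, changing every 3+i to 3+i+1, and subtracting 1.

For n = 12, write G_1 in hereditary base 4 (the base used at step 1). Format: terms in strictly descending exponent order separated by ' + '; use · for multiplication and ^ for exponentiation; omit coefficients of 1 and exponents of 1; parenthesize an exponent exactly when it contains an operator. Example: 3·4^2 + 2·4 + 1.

G_0 = 12. HB_3(12) = 3^2 + 3. Bump = 20. G_1 = 19.
G_1 = 19. HB_4(19) = 4^2 + 3. Bump = 28. G_2 = 27.

4^2 + 3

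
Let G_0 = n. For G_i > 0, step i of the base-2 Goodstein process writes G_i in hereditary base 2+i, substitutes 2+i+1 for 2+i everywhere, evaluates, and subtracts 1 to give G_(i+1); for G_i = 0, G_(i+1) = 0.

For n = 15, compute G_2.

[0] 15 ≡ 2^(2 + 1) + 2^2 + 2 + 1 (base 2). Lift 3: 112. −1: 111.
[1] 111 ≡ 3^(3 + 1) + 3^3 + 3 (base 3). Lift 4: 1284. −1: 1283.

1283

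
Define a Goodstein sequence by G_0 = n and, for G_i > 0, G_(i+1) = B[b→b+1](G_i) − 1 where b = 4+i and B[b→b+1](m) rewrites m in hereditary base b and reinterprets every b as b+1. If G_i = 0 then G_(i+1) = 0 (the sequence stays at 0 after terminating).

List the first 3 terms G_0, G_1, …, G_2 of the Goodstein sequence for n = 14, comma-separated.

14, 16, 18

step 0: 14 = 3·4 + 2; sub 5 for 4: 3·5 + 2; = 17; G_1 = 17−1 = 16
step 1: 16 = 3·5 + 1; sub 6 for 5: 3·6 + 1; = 19; G_2 = 19−1 = 18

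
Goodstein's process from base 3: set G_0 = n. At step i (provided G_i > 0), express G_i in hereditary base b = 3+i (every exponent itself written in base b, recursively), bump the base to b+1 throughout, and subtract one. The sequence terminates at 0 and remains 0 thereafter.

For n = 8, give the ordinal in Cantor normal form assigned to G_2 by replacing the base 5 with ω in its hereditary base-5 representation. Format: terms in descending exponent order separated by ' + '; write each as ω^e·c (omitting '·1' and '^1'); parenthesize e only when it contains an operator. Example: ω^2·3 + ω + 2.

ω·2

(0) 8|_3 = 2·3 + 2 ↦ 2·4 + 2|_4 = 10 ⇒ 9
(1) 9|_4 = 2·4 + 1 ↦ 2·5 + 1|_5 = 11 ⇒ 10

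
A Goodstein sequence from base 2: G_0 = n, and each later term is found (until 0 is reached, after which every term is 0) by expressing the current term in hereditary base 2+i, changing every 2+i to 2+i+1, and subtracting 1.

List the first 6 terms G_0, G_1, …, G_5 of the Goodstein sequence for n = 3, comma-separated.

G_0=3  [base 2] 2 + 1  →[2↦3]→  3 + 1 = 4  −1 ⇒ G_1=3
G_1=3  [base 3] 3  →[3↦4]→  4 = 4  −1 ⇒ G_2=3
G_2=3  [base 4] 3  →[4↦5]→  3 = 3  −1 ⇒ G_3=2
G_3=2  [base 5] 2  →[5↦6]→  2 = 2  −1 ⇒ G_4=1
G_4=1  [base 6] 1  →[6↦7]→  1 = 1  −1 ⇒ G_5=0

3, 3, 3, 2, 1, 0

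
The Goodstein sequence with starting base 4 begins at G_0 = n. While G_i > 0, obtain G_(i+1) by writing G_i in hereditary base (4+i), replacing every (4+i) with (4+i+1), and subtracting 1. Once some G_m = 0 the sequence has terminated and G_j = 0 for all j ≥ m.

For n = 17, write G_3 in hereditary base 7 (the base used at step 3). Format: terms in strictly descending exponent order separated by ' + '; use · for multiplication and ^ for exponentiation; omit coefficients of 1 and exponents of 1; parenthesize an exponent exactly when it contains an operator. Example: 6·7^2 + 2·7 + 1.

step 0: 17 = 4^2 + 1; sub 5 for 4: 5^2 + 1; = 26; G_1 = 26−1 = 25
step 1: 25 = 5^2; sub 6 for 5: 6^2; = 36; G_2 = 36−1 = 35
step 2: 35 = 5·6 + 5; sub 7 for 6: 5·7 + 5; = 40; G_3 = 40−1 = 39
step 3: 39 = 5·7 + 4; sub 8 for 7: 5·8 + 4; = 44; G_4 = 44−1 = 43

5·7 + 4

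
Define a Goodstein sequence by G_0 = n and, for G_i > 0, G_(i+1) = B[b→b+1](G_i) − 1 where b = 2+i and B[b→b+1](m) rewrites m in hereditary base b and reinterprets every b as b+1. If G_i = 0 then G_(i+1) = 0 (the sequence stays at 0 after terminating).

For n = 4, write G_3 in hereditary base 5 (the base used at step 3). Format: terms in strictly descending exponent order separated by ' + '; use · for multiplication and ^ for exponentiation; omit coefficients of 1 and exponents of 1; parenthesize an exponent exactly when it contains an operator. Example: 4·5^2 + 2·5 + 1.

2·5^2 + 2·5

(0) 4|_2 = 2^2 ↦ 3^3|_3 = 27 ⇒ 26
(1) 26|_3 = 2·3^2 + 2·3 + 2 ↦ 2·4^2 + 2·4 + 2|_4 = 42 ⇒ 41
(2) 41|_4 = 2·4^2 + 2·4 + 1 ↦ 2·5^2 + 2·5 + 1|_5 = 61 ⇒ 60
(3) 60|_5 = 2·5^2 + 2·5 ↦ 2·6^2 + 2·6|_6 = 84 ⇒ 83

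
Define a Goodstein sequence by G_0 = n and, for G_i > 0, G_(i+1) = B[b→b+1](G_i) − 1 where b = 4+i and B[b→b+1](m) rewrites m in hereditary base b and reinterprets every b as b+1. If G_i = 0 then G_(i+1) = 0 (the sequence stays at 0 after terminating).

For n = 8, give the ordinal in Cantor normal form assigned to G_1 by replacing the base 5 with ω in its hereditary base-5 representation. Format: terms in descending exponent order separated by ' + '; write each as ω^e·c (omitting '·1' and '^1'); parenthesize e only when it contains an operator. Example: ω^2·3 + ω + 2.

G_0 = 8. HB_4(8) = 2·4. Bump = 10. G_1 = 9.
G_1 = 9. HB_5(9) = 5 + 4. Bump = 10. G_2 = 9.

ω + 4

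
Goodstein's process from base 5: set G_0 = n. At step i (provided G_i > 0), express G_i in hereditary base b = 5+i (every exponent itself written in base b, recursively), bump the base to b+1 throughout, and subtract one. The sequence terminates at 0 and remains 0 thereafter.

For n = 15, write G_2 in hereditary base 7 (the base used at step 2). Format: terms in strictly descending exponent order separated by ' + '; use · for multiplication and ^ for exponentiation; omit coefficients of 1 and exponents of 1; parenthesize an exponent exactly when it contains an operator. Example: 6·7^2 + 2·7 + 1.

G_0 = 15. HB_5(15) = 3·5. Bump = 18. G_1 = 17.
G_1 = 17. HB_6(17) = 2·6 + 5. Bump = 19. G_2 = 18.
G_2 = 18. HB_7(18) = 2·7 + 4. Bump = 20. G_3 = 19.

2·7 + 4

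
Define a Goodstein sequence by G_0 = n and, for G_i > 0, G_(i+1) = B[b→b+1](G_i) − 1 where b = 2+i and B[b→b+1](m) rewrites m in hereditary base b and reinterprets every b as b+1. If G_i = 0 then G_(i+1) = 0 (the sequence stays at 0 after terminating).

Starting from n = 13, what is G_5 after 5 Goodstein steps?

(0) 13|_2 = 2^(2 + 1) + 2^2 + 1 ↦ 3^(3 + 1) + 3^3 + 1|_3 = 109 ⇒ 108
(1) 108|_3 = 3^(3 + 1) + 3^3 ↦ 4^(4 + 1) + 4^4|_4 = 1280 ⇒ 1279
(2) 1279|_4 = 4^(4 + 1) + 3·4^3 + 3·4^2 + 3·4 + 3 ↦ 5^(5 + 1) + 3·5^3 + 3·5^2 + 3·5 + 3|_5 = 16093 ⇒ 16092
(3) 16092|_5 = 5^(5 + 1) + 3·5^3 + 3·5^2 + 3·5 + 2 ↦ 6^(6 + 1) + 3·6^3 + 3·6^2 + 3·6 + 2|_6 = 280712 ⇒ 280711
(4) 280711|_6 = 6^(6 + 1) + 3·6^3 + 3·6^2 + 3·6 + 1 ↦ 7^(7 + 1) + 3·7^3 + 3·7^2 + 3·7 + 1|_7 = 5765999 ⇒ 5765998
(5) 5765998|_7 = 7^(7 + 1) + 3·7^3 + 3·7^2 + 3·7 ↦ 8^(8 + 1) + 3·8^3 + 3·8^2 + 3·8|_8 = 134219480 ⇒ 134219479

5765998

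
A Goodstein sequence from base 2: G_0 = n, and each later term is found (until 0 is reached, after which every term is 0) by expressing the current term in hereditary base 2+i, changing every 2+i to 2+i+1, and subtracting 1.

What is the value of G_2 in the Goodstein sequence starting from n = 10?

1025

[0] 10 ≡ 2^(2 + 1) + 2 (base 2). Lift 3: 84. −1: 83.
[1] 83 ≡ 3^(3 + 1) + 2 (base 3). Lift 4: 1026. −1: 1025.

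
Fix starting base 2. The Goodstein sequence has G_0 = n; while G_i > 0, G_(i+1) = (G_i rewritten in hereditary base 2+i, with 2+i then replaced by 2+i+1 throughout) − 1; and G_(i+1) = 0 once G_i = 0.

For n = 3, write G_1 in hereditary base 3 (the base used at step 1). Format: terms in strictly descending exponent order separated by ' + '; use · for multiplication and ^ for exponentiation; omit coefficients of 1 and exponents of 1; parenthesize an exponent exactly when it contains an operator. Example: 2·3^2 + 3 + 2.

(0) 3|_2 = 2 + 1 ↦ 3 + 1|_3 = 4 ⇒ 3
(1) 3|_3 = 3 ↦ 4|_4 = 4 ⇒ 3

3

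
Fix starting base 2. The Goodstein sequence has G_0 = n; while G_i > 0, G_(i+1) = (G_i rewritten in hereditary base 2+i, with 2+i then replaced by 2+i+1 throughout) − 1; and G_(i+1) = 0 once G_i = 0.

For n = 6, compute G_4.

G_0 = 6. HB_2(6) = 2^2 + 2. Bump = 30. G_1 = 29.
G_1 = 29. HB_3(29) = 3^3 + 2. Bump = 258. G_2 = 257.
G_2 = 257. HB_4(257) = 4^4 + 1. Bump = 3126. G_3 = 3125.
G_3 = 3125. HB_5(3125) = 5^5. Bump = 46656. G_4 = 46655.
G_4 = 46655. HB_6(46655) = 5·6^5 + 5·6^4 + 5·6^3 + 5·6^2 + 5·6 + 5. Bump = 98040. G_5 = 98039.

46655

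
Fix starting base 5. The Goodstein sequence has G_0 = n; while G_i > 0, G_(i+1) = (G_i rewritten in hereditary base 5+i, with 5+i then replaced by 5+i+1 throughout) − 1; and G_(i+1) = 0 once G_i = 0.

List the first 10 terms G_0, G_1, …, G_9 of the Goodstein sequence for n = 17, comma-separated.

17, 19, 21, 23, 24, 25, 26, 27, 28, 29

base 5: 17 = 3·5 + 2; at 6: 3·6 + 2 = 20; next = 19
base 6: 19 = 3·6 + 1; at 7: 3·7 + 1 = 22; next = 21
base 7: 21 = 3·7; at 8: 3·8 = 24; next = 23
base 8: 23 = 2·8 + 7; at 9: 2·9 + 7 = 25; next = 24
base 9: 24 = 2·9 + 6; at 10: 2·10 + 6 = 26; next = 25
base 10: 25 = 2·10 + 5; at 11: 2·11 + 5 = 27; next = 26
base 11: 26 = 2·11 + 4; at 12: 2·12 + 4 = 28; next = 27
base 12: 27 = 2·12 + 3; at 13: 2·13 + 3 = 29; next = 28
base 13: 28 = 2·13 + 2; at 14: 2·14 + 2 = 30; next = 29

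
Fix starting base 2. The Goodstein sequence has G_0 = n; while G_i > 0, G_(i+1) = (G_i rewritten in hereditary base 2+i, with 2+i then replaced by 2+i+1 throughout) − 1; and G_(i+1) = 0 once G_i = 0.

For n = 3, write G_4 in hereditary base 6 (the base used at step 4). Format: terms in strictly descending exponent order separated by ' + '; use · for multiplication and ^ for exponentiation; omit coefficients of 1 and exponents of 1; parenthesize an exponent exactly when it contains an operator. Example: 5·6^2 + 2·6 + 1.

3 —HB2→ 2 + 1 —bump→ 3 + 1 = 4 —(−1)→ 3
3 —HB3→ 3 —bump→ 4 = 4 —(−1)→ 3
3 —HB4→ 3 —bump→ 3 = 3 —(−1)→ 2
2 —HB5→ 2 —bump→ 2 = 2 —(−1)→ 1
1 —HB6→ 1 —bump→ 1 = 1 —(−1)→ 0

1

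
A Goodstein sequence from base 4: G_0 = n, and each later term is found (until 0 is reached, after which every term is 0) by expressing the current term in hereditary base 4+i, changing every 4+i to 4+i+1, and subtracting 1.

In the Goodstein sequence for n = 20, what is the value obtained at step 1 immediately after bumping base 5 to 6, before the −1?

[0] 20 ≡ 4^2 + 4 (base 4). Lift 5: 30. −1: 29.
[1] 29 ≡ 5^2 + 4 (base 5). Lift 6: 40. −1: 39.

40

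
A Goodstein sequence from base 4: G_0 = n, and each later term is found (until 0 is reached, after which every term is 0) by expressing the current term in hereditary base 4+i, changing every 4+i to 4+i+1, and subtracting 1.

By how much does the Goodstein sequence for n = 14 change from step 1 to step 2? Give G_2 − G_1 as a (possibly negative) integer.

2

base 4: 14 = 3·4 + 2; at 5: 3·5 + 2 = 17; next = 16
base 5: 16 = 3·5 + 1; at 6: 3·6 + 1 = 19; next = 18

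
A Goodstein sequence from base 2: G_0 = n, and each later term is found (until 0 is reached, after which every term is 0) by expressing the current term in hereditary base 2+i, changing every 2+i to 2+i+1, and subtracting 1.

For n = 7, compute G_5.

823543

G_0 = 7. HB_2(7) = 2^2 + 2 + 1. Bump = 31. G_1 = 30.
G_1 = 30. HB_3(30) = 3^3 + 3. Bump = 260. G_2 = 259.
G_2 = 259. HB_4(259) = 4^4 + 3. Bump = 3128. G_3 = 3127.
G_3 = 3127. HB_5(3127) = 5^5 + 2. Bump = 46658. G_4 = 46657.
G_4 = 46657. HB_6(46657) = 6^6 + 1. Bump = 823544. G_5 = 823543.
G_5 = 823543. HB_7(823543) = 7^7. Bump = 16777216. G_6 = 16777215.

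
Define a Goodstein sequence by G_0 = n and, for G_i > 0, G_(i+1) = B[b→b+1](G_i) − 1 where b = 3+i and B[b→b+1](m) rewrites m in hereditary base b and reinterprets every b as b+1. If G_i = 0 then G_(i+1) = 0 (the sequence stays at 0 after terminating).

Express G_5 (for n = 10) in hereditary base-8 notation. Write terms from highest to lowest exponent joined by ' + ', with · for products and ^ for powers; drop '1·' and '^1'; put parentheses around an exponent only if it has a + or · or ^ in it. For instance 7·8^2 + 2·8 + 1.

(0) 10|_3 = 3^2 + 1 ↦ 4^2 + 1|_4 = 17 ⇒ 16
(1) 16|_4 = 4^2 ↦ 5^2|_5 = 25 ⇒ 24
(2) 24|_5 = 4·5 + 4 ↦ 4·6 + 4|_6 = 28 ⇒ 27
(3) 27|_6 = 4·6 + 3 ↦ 4·7 + 3|_7 = 31 ⇒ 30
(4) 30|_7 = 4·7 + 2 ↦ 4·8 + 2|_8 = 34 ⇒ 33
(5) 33|_8 = 4·8 + 1 ↦ 4·9 + 1|_9 = 37 ⇒ 36

4·8 + 1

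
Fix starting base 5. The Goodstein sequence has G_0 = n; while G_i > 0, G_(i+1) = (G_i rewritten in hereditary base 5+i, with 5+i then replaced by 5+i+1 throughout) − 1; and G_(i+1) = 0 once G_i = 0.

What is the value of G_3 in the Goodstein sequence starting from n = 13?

16

i=0: 13 = 2·5 + 3 (b=5); 5→6: 2·6 + 3 = 15; 15−1 = 14
i=1: 14 = 2·6 + 2 (b=6); 6→7: 2·7 + 2 = 16; 16−1 = 15
i=2: 15 = 2·7 + 1 (b=7); 7→8: 2·8 + 1 = 17; 17−1 = 16
i=3: 16 = 2·8 (b=8); 8→9: 2·9 = 18; 18−1 = 17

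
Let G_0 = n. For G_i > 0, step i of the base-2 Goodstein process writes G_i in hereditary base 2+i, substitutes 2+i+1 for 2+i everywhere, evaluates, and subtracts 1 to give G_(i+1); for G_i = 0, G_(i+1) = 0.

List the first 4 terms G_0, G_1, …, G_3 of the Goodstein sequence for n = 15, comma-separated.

step 0: 15 = 2^(2 + 1) + 2^2 + 2 + 1; sub 3 for 2: 3^(3 + 1) + 3^3 + 3 + 1; = 112; G_1 = 112−1 = 111
step 1: 111 = 3^(3 + 1) + 3^3 + 3; sub 4 for 3: 4^(4 + 1) + 4^4 + 4; = 1284; G_2 = 1284−1 = 1283
step 2: 1283 = 4^(4 + 1) + 4^4 + 3; sub 5 for 4: 5^(5 + 1) + 5^5 + 3; = 18753; G_3 = 18753−1 = 18752

15, 111, 1283, 18752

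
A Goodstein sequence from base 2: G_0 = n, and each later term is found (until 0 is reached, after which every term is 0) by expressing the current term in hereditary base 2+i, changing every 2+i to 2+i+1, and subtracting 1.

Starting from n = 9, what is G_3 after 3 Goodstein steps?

9842

[0] 9 ≡ 2^(2 + 1) + 1 (base 2). Lift 3: 82. −1: 81.
[1] 81 ≡ 3^(3 + 1) (base 3). Lift 4: 1024. −1: 1023.
[2] 1023 ≡ 3·4^4 + 3·4^3 + 3·4^2 + 3·4 + 3 (base 4). Lift 5: 9843. −1: 9842.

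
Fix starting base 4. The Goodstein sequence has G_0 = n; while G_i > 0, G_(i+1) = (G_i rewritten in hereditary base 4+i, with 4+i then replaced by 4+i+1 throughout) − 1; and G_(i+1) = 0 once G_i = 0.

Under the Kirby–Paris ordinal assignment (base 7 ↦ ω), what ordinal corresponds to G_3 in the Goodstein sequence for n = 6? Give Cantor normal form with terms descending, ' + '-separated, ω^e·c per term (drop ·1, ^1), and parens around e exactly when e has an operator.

6

(0) 6|_4 = 4 + 2 ↦ 5 + 2|_5 = 7 ⇒ 6
(1) 6|_5 = 5 + 1 ↦ 6 + 1|_6 = 7 ⇒ 6
(2) 6|_6 = 6 ↦ 7|_7 = 7 ⇒ 6
(3) 6|_7 = 6 ↦ 6|_8 = 6 ⇒ 5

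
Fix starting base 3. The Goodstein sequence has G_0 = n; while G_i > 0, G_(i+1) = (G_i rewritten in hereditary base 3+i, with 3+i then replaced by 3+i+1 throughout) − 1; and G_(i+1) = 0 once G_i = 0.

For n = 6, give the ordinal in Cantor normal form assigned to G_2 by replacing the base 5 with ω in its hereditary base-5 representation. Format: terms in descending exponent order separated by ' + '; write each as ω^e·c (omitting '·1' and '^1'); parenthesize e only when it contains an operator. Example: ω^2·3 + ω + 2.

i=0: 6 = 2·3 (b=3); 3→4: 2·4 = 8; 8−1 = 7
i=1: 7 = 4 + 3 (b=4); 4→5: 5 + 3 = 8; 8−1 = 7
i=2: 7 = 5 + 2 (b=5); 5→6: 6 + 2 = 8; 8−1 = 7

ω + 2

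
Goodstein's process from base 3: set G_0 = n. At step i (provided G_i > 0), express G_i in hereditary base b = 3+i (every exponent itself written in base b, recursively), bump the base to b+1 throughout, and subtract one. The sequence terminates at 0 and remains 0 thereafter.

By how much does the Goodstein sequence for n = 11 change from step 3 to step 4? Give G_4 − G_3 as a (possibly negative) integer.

4

(0) 11|_3 = 3^2 + 2 ↦ 4^2 + 2|_4 = 18 ⇒ 17
(1) 17|_4 = 4^2 + 1 ↦ 5^2 + 1|_5 = 26 ⇒ 25
(2) 25|_5 = 5^2 ↦ 6^2|_6 = 36 ⇒ 35
(3) 35|_6 = 5·6 + 5 ↦ 5·7 + 5|_7 = 40 ⇒ 39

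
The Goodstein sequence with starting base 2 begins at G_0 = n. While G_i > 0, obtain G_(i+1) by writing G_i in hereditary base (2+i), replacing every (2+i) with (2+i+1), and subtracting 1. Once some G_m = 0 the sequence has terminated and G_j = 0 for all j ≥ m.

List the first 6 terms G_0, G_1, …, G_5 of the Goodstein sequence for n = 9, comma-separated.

base 2: 9 = 2^(2 + 1) + 1; at 3: 3^(3 + 1) + 1 = 82; next = 81
base 3: 81 = 3^(3 + 1); at 4: 4^(4 + 1) = 1024; next = 1023
base 4: 1023 = 3·4^4 + 3·4^3 + 3·4^2 + 3·4 + 3; at 5: 3·5^5 + 3·5^3 + 3·5^2 + 3·5 + 3 = 9843; next = 9842
base 5: 9842 = 3·5^5 + 3·5^3 + 3·5^2 + 3·5 + 2; at 6: 3·6^6 + 3·6^3 + 3·6^2 + 3·6 + 2 = 140744; next = 140743
base 6: 140743 = 3·6^6 + 3·6^3 + 3·6^2 + 3·6 + 1; at 7: 3·7^7 + 3·7^3 + 3·7^2 + 3·7 + 1 = 2471827; next = 2471826

9, 81, 1023, 9842, 140743, 2471826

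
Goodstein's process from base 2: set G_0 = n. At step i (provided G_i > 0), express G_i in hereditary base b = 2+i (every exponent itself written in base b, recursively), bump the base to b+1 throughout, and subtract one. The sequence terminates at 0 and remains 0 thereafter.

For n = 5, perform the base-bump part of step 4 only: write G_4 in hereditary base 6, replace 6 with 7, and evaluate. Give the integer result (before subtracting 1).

1198

G_0=5  [base 2] 2^2 + 1  →[2↦3]→  3^3 + 1 = 28  −1 ⇒ G_1=27
G_1=27  [base 3] 3^3  →[3↦4]→  4^4 = 256  −1 ⇒ G_2=255
G_2=255  [base 4] 3·4^3 + 3·4^2 + 3·4 + 3  →[4↦5]→  3·5^3 + 3·5^2 + 3·5 + 3 = 468  −1 ⇒ G_3=467
G_3=467  [base 5] 3·5^3 + 3·5^2 + 3·5 + 2  →[5↦6]→  3·6^3 + 3·6^2 + 3·6 + 2 = 776  −1 ⇒ G_4=775
G_4=775  [base 6] 3·6^3 + 3·6^2 + 3·6 + 1  →[6↦7]→  3·7^3 + 3·7^2 + 3·7 + 1 = 1198  −1 ⇒ G_5=1197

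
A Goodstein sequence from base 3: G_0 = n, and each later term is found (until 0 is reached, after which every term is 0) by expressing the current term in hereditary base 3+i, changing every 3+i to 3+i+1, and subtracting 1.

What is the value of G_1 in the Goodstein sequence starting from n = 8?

9

base 3: 8 = 2·3 + 2; at 4: 2·4 + 2 = 10; next = 9
base 4: 9 = 2·4 + 1; at 5: 2·5 + 1 = 11; next = 10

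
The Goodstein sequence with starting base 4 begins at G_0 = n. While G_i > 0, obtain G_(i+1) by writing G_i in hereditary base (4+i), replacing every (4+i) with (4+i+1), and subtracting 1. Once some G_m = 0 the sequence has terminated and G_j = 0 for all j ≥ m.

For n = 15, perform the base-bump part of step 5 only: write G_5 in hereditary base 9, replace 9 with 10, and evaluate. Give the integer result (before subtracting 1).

26

[0] 15 ≡ 3·4 + 3 (base 4). Lift 5: 18. −1: 17.
[1] 17 ≡ 3·5 + 2 (base 5). Lift 6: 20. −1: 19.
[2] 19 ≡ 3·6 + 1 (base 6). Lift 7: 22. −1: 21.
[3] 21 ≡ 3·7 (base 7). Lift 8: 24. −1: 23.
[4] 23 ≡ 2·8 + 7 (base 8). Lift 9: 25. −1: 24.
[5] 24 ≡ 2·9 + 6 (base 9). Lift 10: 26. −1: 25.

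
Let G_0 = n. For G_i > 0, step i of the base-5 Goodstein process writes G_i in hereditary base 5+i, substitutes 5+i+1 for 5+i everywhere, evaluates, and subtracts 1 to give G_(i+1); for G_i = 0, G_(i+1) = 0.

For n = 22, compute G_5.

35

[0] 22 ≡ 4·5 + 2 (base 5). Lift 6: 26. −1: 25.
[1] 25 ≡ 4·6 + 1 (base 6). Lift 7: 29. −1: 28.
[2] 28 ≡ 4·7 (base 7). Lift 8: 32. −1: 31.
[3] 31 ≡ 3·8 + 7 (base 8). Lift 9: 34. −1: 33.
[4] 33 ≡ 3·9 + 6 (base 9). Lift 10: 36. −1: 35.
[5] 35 ≡ 3·10 + 5 (base 10). Lift 11: 38. −1: 37.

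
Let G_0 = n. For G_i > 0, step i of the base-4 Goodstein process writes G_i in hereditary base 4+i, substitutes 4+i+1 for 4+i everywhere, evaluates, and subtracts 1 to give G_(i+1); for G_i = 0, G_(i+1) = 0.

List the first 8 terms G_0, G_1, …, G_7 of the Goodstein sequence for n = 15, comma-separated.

[0] 15 ≡ 3·4 + 3 (base 4). Lift 5: 18. −1: 17.
[1] 17 ≡ 3·5 + 2 (base 5). Lift 6: 20. −1: 19.
[2] 19 ≡ 3·6 + 1 (base 6). Lift 7: 22. −1: 21.
[3] 21 ≡ 3·7 (base 7). Lift 8: 24. −1: 23.
[4] 23 ≡ 2·8 + 7 (base 8). Lift 9: 25. −1: 24.
[5] 24 ≡ 2·9 + 6 (base 9). Lift 10: 26. −1: 25.
[6] 25 ≡ 2·10 + 5 (base 10). Lift 11: 27. −1: 26.

15, 17, 19, 21, 23, 24, 25, 26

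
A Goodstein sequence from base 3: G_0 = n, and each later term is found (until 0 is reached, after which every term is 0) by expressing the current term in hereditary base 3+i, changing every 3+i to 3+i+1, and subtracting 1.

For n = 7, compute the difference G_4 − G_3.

0

(0) 7|_3 = 2·3 + 1 ↦ 2·4 + 1|_4 = 9 ⇒ 8
(1) 8|_4 = 2·4 ↦ 2·5|_5 = 10 ⇒ 9
(2) 9|_5 = 5 + 4 ↦ 6 + 4|_6 = 10 ⇒ 9
(3) 9|_6 = 6 + 3 ↦ 7 + 3|_7 = 10 ⇒ 9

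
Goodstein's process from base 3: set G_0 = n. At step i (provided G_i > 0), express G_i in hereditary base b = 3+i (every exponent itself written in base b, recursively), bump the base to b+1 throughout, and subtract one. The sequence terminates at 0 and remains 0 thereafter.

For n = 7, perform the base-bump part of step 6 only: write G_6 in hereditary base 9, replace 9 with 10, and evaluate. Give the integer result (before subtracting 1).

10

[0] 7 ≡ 2·3 + 1 (base 3). Lift 4: 9. −1: 8.
[1] 8 ≡ 2·4 (base 4). Lift 5: 10. −1: 9.
[2] 9 ≡ 5 + 4 (base 5). Lift 6: 10. −1: 9.
[3] 9 ≡ 6 + 3 (base 6). Lift 7: 10. −1: 9.
[4] 9 ≡ 7 + 2 (base 7). Lift 8: 10. −1: 9.
[5] 9 ≡ 8 + 1 (base 8). Lift 9: 10. −1: 9.
[6] 9 ≡ 9 (base 9). Lift 10: 10. −1: 9.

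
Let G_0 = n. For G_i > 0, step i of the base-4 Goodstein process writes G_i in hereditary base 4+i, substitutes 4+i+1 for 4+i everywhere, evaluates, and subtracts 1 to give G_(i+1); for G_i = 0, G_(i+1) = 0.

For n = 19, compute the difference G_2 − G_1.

base 4: 19 = 4^2 + 3; at 5: 5^2 + 3 = 28; next = 27
base 5: 27 = 5^2 + 2; at 6: 6^2 + 2 = 38; next = 37

10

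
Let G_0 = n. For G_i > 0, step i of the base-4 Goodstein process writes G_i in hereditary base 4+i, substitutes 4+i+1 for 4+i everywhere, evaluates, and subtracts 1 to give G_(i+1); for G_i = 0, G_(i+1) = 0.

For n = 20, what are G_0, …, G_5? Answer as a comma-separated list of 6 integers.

20 —HB4→ 4^2 + 4 —bump→ 5^2 + 5 = 30 —(−1)→ 29
29 —HB5→ 5^2 + 4 —bump→ 6^2 + 4 = 40 —(−1)→ 39
39 —HB6→ 6^2 + 3 —bump→ 7^2 + 3 = 52 —(−1)→ 51
51 —HB7→ 7^2 + 2 —bump→ 8^2 + 2 = 66 —(−1)→ 65
65 —HB8→ 8^2 + 1 —bump→ 9^2 + 1 = 82 —(−1)→ 81

20, 29, 39, 51, 65, 81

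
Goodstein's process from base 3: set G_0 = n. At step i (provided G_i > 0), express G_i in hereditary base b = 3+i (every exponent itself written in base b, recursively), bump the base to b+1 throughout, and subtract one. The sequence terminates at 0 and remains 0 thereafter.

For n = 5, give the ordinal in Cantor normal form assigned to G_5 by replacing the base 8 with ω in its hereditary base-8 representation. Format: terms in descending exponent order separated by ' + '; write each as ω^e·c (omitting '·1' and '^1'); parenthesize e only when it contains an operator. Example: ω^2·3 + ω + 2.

3

G_0=5  [base 3] 3 + 2  →[3↦4]→  4 + 2 = 6  −1 ⇒ G_1=5
G_1=5  [base 4] 4 + 1  →[4↦5]→  5 + 1 = 6  −1 ⇒ G_2=5
G_2=5  [base 5] 5  →[5↦6]→  6 = 6  −1 ⇒ G_3=5
G_3=5  [base 6] 5  →[6↦7]→  5 = 5  −1 ⇒ G_4=4
G_4=4  [base 7] 4  →[7↦8]→  4 = 4  −1 ⇒ G_5=3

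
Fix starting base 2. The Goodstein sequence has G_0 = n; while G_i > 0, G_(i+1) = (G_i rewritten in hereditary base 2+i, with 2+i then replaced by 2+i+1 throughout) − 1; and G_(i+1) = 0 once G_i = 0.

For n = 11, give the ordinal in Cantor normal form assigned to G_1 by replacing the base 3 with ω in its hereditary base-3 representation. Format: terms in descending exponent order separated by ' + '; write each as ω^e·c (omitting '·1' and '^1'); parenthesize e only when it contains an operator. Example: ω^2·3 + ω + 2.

[0] 11 ≡ 2^(2 + 1) + 2 + 1 (base 2). Lift 3: 85. −1: 84.
[1] 84 ≡ 3^(3 + 1) + 3 (base 3). Lift 4: 1028. −1: 1027.

ω^(ω + 1) + ω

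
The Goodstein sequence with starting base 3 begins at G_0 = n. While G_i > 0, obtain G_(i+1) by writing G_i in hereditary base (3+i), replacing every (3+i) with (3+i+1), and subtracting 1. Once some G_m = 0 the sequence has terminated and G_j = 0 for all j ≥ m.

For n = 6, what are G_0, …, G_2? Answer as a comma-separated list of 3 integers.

step 0: 6 = 2·3; sub 4 for 3: 2·4; = 8; G_1 = 8−1 = 7
step 1: 7 = 4 + 3; sub 5 for 4: 5 + 3; = 8; G_2 = 8−1 = 7

6, 7, 7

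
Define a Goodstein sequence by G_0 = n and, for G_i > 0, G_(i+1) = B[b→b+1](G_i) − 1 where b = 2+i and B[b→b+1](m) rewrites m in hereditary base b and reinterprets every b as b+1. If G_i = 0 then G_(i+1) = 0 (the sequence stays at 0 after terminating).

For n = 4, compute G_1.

[0] 4 ≡ 2^2 (base 2). Lift 3: 27. −1: 26.
[1] 26 ≡ 2·3^2 + 2·3 + 2 (base 3). Lift 4: 42. −1: 41.

26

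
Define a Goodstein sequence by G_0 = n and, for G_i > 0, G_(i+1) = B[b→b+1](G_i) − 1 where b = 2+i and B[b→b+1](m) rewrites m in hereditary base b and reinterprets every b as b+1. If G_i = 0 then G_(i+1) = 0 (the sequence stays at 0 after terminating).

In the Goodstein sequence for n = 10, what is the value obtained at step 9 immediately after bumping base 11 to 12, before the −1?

i=0: 10 = 2^(2 + 1) + 2 (b=2); 2→3: 3^(3 + 1) + 3 = 84; 84−1 = 83
i=1: 83 = 3^(3 + 1) + 2 (b=3); 3→4: 4^(4 + 1) + 2 = 1026; 1026−1 = 1025
i=2: 1025 = 4^(4 + 1) + 1 (b=4); 4→5: 5^(5 + 1) + 1 = 15626; 15626−1 = 15625
i=3: 15625 = 5^(5 + 1) (b=5); 5→6: 6^(6 + 1) = 279936; 279936−1 = 279935
i=4: 279935 = 5·6^6 + 5·6^5 + 5·6^4 + 5·6^3 + 5·6^2 + 5·6 + 5 (b=6); 6→7: 5·7^7 + 5·7^5 + 5·7^4 + 5·7^3 + 5·7^2 + 5·7 + 5 = 4215755; 4215755−1 = 4215754
i=5: 4215754 = 5·7^7 + 5·7^5 + 5·7^4 + 5·7^3 + 5·7^2 + 5·7 + 4 (b=7); 7→8: 5·8^8 + 5·8^5 + 5·8^4 + 5·8^3 + 5·8^2 + 5·8 + 4 = 84073324; 84073324−1 = 84073323
i=6: 84073323 = 5·8^8 + 5·8^5 + 5·8^4 + 5·8^3 + 5·8^2 + 5·8 + 3 (b=8); 8→9: 5·9^9 + 5·9^5 + 5·9^4 + 5·9^3 + 5·9^2 + 5·9 + 3 = 1937434593; 1937434593−1 = 1937434592
i=7: 1937434592 = 5·9^9 + 5·9^5 + 5·9^4 + 5·9^3 + 5·9^2 + 5·9 + 2 (b=9); 9→10: 5·10^10 + 5·10^5 + 5·10^4 + 5·10^3 + 5·10^2 + 5·10 + 2 = 50000555552; 50000555552−1 = 50000555551
i=8: 50000555551 = 5·10^10 + 5·10^5 + 5·10^4 + 5·10^3 + 5·10^2 + 5·10 + 1 (b=10); 10→11: 5·11^11 + 5·11^5 + 5·11^4 + 5·11^3 + 5·11^2 + 5·11 + 1 = 1426559238831; 1426559238831−1 = 1426559238830

44580503598540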